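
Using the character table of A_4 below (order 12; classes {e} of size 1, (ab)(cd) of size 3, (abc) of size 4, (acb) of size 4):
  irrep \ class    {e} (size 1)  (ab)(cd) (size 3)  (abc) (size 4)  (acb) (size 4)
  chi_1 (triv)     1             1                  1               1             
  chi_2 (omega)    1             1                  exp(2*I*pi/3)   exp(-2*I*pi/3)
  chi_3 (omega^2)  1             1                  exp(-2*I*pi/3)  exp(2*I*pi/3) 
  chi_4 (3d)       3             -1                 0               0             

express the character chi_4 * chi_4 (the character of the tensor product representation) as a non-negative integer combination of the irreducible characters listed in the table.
chi_4 tensor chi_4 = chi_1 + chi_2 + chi_3 + 2*chi_4 (all other irreducibles have multiplicity 0).

Proof sketch: The character of a tensor product is the pointwise product (chi_4 * chi_4)(C) = chi_4(C) * chi_4(C):
  {e}: (3)*(3), (ab)(cd): (-1)*(-1), (abc): (0)*(0), (acb): (0)*(0)
so (chi_4 * chi_4) takes values
  {e} -> 9, (ab)(cd) -> 1, (abc) -> 0, (acb) -> 0.
Now take the inner product of this character with each irreducible chi from the table, <chi_4*chi_4, chi> = (1/12) sum_C |C| (chi_4*chi_4)(C) conj(chi(C)):
  <chi_4*chi_4, chi_1> = (1/12)[1*(9)*conj(1) + 3*(1)*conj(1) + 4*(0)*conj(1) + 4*(0)*conj(1)]
      = (1/12)[(9) + (3) + (0) + (0)] = 12/12 = 1
  <chi_4*chi_4, chi_2> = (1/12)[1*(9)*conj(1) + 3*(1)*conj(1) + 4*(0)*conj(exp(2*I*pi/3)) + 4*(0)*conj(exp(-2*I*pi/3))]
      = (1/12)[(9) + (3) + (0) + (0)] = 12/12 = 1
  <chi_4*chi_4, chi_3> = (1/12)[1*(9)*conj(1) + 3*(1)*conj(1) + 4*(0)*conj(exp(-2*I*pi/3)) + 4*(0)*conj(exp(2*I*pi/3))]
      = (1/12)[(9) + (3) + (0) + (0)] = 12/12 = 1
  <chi_4*chi_4, chi_4> = (1/12)[1*(9)*conj(3) + 3*(1)*conj(-1) + 4*(0)*conj(0) + 4*(0)*conj(0)]
      = (1/12)[(27) + (-3) + (0) + (0)] = 24/12 = 2
(Exp terms are combined using exp(i*s)*conj(exp(i*t)) = exp(i*(s-t)), and sums of them are collapsed using the identity that for every m > 1 the m distinct m-th roots of unity sum to 0, e.g. 1 + exp(2*I*pi/3) + exp(-2*I*pi/3) = 0.)
Hence the multiplicities are chi_1: 1, chi_2: 1, chi_3: 1, chi_4: 2. Dimension check: dim(chi_4)*dim(chi_4) = 3*3 = 9 and sum (mult * dim) = 1*1 + 1*1 + 1*1 + 2*3 = 9.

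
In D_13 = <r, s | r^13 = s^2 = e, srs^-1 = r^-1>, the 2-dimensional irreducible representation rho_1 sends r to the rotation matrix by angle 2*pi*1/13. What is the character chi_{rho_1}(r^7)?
chi_{rho_1}(r^7) = 2*cos(2*pi*1*7/13) = -2*cos(pi/13)

Justification: rho_1(r^7) is rotation by angle 2*pi*1*7/13, whose trace is 2*cos(2*pi*1*7/13) = -2*cos(pi/13).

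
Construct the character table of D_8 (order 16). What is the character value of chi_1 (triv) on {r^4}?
Conjugacy classes: {e} of size 1, {r^4} of size 1, {r^1, r^7} of size 2, {r^2, r^6} of size 2, {r^3, r^5} of size 2, {s, sr^2, ...} of size 4, {sr, sr^3, ...} of size 4.
Character table:
  irrep \ class              {e} (size 1)  {r^4} (size 1)  {r^1, r^7} (size 2)  {r^2, r^6} (size 2)  {r^3, r^5} (size 2)  {s, sr^2, ...} (size 4)  {sr, sr^3, ...} (size 4)
  chi_1 (triv)               1             1               1                    1                    1                    1                        1                       
  chi_2 (sign: r->1, s->-1)  1             1               1                    1                    1                    -1                       -1                      
  chi_3 (r->-1, s->1)        1             1               -1                   1                    -1                   1                        -1                      
  chi_4 (r->-1, s->-1)       1             1               -1                   1                    -1                   -1                       1                       
  chi_5 (2d, j=1)            2             -2              sqrt(2)              0                    -sqrt(2)             0                        0                       
  chi_6 (2d, j=2)            2             2               0                    -2                   0                    0                        0                       
  chi_7 (2d, j=3)            2             -2              -sqrt(2)             0                    sqrt(2)              0                        0                       

Spot check: chi_1 (triv) on {r^4} = 1.

Justification: D_8 has order 2*8 = 16 with 7 conjugacy classes, hence 7 irreducibles. Sum of squared dims 1 + 1 + 1 + 1 + 4 + 4 + 4 = 16 = |G|. Linear characters come from the abelianisation; the 2-dimensional irreps have character r^k -> 2*cos(2*pi*j*k/8), reflections -> 0.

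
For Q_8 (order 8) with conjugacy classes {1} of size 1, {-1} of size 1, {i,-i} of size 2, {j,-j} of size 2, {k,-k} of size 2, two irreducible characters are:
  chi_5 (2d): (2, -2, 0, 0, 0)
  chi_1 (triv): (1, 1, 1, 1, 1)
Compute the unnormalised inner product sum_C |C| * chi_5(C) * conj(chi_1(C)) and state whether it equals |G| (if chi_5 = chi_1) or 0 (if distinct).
Sum = 0; so <chi_5, chi_1> = 0 (distinct irreducibles are orthogonal).

Argument: Compute term by term over conjugacy classes (|C| * chi_5(C) * conj(chi_1(C))):
  1*(2)*conj(1) + 1*(-2)*conj(1) + 2*(0)*conj(1) + 2*(0)*conj(1) + 2*(0)*conj(1)
  = (2) + (-2) + (0) + (0) + (0)
  = 0.
Dividing by |G| = 8 gives 0/8 = 0, matching the row-orthogonality relation <chi_5, chi_1> = [chi_5 = chi_1].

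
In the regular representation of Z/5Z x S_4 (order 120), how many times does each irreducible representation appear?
Each irreducible V_i of dimension d_i appears with multiplicity d_i, i.e. rho_reg = (direct sum over all irreducibles V_i) d_i V_i. The irreducible dimensions for Z/5Z x S_4 are 1, 1, 1, 1, 1, 1, 1, 1, 1, 1, 2, 2, 2, 2, 2, 3, 3, 3, 3, 3, 3, 3, 3, 3, 3: 10 irreducibles of dimension 1, each with multiplicity 1; 5 irreducibles of dimension 2, each with multiplicity 2; 10 irreducibles of dimension 3, each with multiplicity 3. Total dimension 10*1*1 + 5*2*2 + 10*3*3 = 120 = |G|.

Argument: General theorem: in the regular representation of a finite group G, each irreducible appears with multiplicity equal to its dimension. Check: dim(rho_reg) = sum d_i^2 = 1 + 1 + 1 + 1 + 1 + 1 + 1 + 1 + 1 + 1 + 4 + 4 + 4 + 4 + 4 + 9 + 9 + 9 + 9 + 9 + 9 + 9 + 9 + 9 + 9 = 120 = |G|.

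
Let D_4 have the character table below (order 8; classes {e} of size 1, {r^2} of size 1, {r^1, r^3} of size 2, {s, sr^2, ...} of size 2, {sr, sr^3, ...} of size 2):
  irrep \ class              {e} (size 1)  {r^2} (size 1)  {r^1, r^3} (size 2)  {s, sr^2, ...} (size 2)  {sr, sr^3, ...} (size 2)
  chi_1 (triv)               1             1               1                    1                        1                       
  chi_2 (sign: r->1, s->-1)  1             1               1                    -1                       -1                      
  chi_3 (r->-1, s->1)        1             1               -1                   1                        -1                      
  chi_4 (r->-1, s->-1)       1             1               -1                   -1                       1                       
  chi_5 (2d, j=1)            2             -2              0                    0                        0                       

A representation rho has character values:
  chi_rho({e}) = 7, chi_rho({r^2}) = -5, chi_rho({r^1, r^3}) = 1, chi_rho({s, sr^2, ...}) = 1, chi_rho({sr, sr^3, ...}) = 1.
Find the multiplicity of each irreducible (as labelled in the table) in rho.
Multiplicities: chi_1: 1, chi_2: 0, chi_3: 0, chi_4: 0, chi_5: 3.

Details: Use <chi_rho, chi> = (1/|G|) sum_C |C| * chi_rho(C) * conj(chi(C)) with |G| = 8 for each irreducible chi in the table:
  <chi_rho, chi_1> = (1/8)[1*(7)*conj(1) + 1*(-5)*conj(1) + 2*(1)*conj(1) + 2*(1)*conj(1) + 2*(1)*conj(1)]
      = (1/8)[(7) + (-5) + (2) + (2) + (2)] = 8/8 = 1
  <chi_rho, chi_2> = (1/8)[1*(7)*conj(1) + 1*(-5)*conj(1) + 2*(1)*conj(1) + 2*(1)*conj(-1) + 2*(1)*conj(-1)]
      = (1/8)[(7) + (-5) + (2) + (-2) + (-2)] = 0/8 = 0
  <chi_rho, chi_3> = (1/8)[1*(7)*conj(1) + 1*(-5)*conj(1) + 2*(1)*conj(-1) + 2*(1)*conj(1) + 2*(1)*conj(-1)]
      = (1/8)[(7) + (-5) + (-2) + (2) + (-2)] = 0/8 = 0
  <chi_rho, chi_4> = (1/8)[1*(7)*conj(1) + 1*(-5)*conj(1) + 2*(1)*conj(-1) + 2*(1)*conj(-1) + 2*(1)*conj(1)]
      = (1/8)[(7) + (-5) + (-2) + (-2) + (2)] = 0/8 = 0
  <chi_rho, chi_5> = (1/8)[1*(7)*conj(2) + 1*(-5)*conj(-2) + 2*(1)*conj(0) + 2*(1)*conj(0) + 2*(1)*conj(0)]
      = (1/8)[(14) + (10) + (0) + (0) + (0)] = 24/8 = 3
Dimension check: dim(rho) = sum (mult * dim) = 1*1 + 0*1 + 0*1 + 0*1 + 3*2 = 7 = chi_rho(e) = 7.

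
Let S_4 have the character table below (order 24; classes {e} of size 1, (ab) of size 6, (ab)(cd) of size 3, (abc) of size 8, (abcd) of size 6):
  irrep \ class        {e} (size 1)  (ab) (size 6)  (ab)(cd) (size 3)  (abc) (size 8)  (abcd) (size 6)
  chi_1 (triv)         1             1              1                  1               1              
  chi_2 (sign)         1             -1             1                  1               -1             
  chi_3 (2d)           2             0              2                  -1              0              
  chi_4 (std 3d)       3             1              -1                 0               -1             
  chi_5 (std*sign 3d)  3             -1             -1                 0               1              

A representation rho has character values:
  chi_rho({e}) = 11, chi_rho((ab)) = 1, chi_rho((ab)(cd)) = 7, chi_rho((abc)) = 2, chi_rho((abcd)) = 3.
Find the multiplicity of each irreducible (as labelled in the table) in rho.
Multiplicities: chi_1: 3, chi_2: 1, chi_3: 2, chi_4: 0, chi_5: 1.

Details: Use <chi_rho, chi> = (1/|G|) sum_C |C| * chi_rho(C) * conj(chi(C)) with |G| = 24 for each irreducible chi in the table:
  <chi_rho, chi_1> = (1/24)[1*(11)*conj(1) + 6*(1)*conj(1) + 3*(7)*conj(1) + 8*(2)*conj(1) + 6*(3)*conj(1)]
      = (1/24)[(11) + (6) + (21) + (16) + (18)] = 72/24 = 3
  <chi_rho, chi_2> = (1/24)[1*(11)*conj(1) + 6*(1)*conj(-1) + 3*(7)*conj(1) + 8*(2)*conj(1) + 6*(3)*conj(-1)]
      = (1/24)[(11) + (-6) + (21) + (16) + (-18)] = 24/24 = 1
  <chi_rho, chi_3> = (1/24)[1*(11)*conj(2) + 6*(1)*conj(0) + 3*(7)*conj(2) + 8*(2)*conj(-1) + 6*(3)*conj(0)]
      = (1/24)[(22) + (0) + (42) + (-16) + (0)] = 48/24 = 2
  <chi_rho, chi_4> = (1/24)[1*(11)*conj(3) + 6*(1)*conj(1) + 3*(7)*conj(-1) + 8*(2)*conj(0) + 6*(3)*conj(-1)]
      = (1/24)[(33) + (6) + (-21) + (0) + (-18)] = 0/24 = 0
  <chi_rho, chi_5> = (1/24)[1*(11)*conj(3) + 6*(1)*conj(-1) + 3*(7)*conj(-1) + 8*(2)*conj(0) + 6*(3)*conj(1)]
      = (1/24)[(33) + (-6) + (-21) + (0) + (18)] = 24/24 = 1
Dimension check: dim(rho) = sum (mult * dim) = 3*1 + 1*1 + 2*2 + 0*3 + 1*3 = 11 = chi_rho(e) = 11.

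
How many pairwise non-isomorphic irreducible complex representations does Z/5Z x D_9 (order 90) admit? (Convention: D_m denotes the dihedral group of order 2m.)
30

Explanation: The number of irreducible complex representations of a finite group equals its number of conjugacy classes. For a direct product, #classes(G x H) = #classes(G) * #classes(H). Z/5Z has 5 classes (abelian), D_9 has 6 classes, so 5 * 6 = 30, so Z/5Z x D_9 (order 90) has exactly 30 irreducible complex representations.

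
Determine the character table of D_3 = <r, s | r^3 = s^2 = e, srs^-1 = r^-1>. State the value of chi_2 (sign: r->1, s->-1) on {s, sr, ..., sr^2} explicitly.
Conjugacy classes: {e} of size 1, {r^1, r^2} of size 2, {s, sr, ..., sr^2} of size 3.
Character table:
  irrep \ class              {e} (size 1)  {r^1, r^2} (size 2)  {s, sr, ..., sr^2} (size 3)
  chi_1 (triv)               1             1                    1                          
  chi_2 (sign: r->1, s->-1)  1             1                    -1                         
  chi_3 (2d, j=1)            2             -1                   0                          

Spot check: chi_2 (sign: r->1, s->-1) on {s, sr, ..., sr^2} = -1.

Derivation: D_3 has order 2*3 = 6 with 3 conjugacy classes, hence 3 irreducibles. Sum of squared dims 1 + 1 + 4 = 6 = |G|. Linear characters come from the abelianisation; the 2-dimensional irreps have character r^k -> 2*cos(2*pi*j*k/3), reflections -> 0.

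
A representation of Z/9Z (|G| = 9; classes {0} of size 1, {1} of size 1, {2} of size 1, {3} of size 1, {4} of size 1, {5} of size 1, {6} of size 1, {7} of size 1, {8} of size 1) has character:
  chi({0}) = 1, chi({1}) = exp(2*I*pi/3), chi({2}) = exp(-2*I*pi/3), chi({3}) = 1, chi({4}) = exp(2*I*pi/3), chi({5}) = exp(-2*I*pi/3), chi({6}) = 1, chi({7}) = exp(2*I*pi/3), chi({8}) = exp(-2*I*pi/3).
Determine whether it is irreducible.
Irreducible: <chi, chi> = 1.

Derivation: <chi, chi> = (1/|G|) sum_C |C| * |chi(C)|^2 = (1/9)[1*|1|^2 + 1*|exp(2*I*pi/3)|^2 + 1*|exp(-2*I*pi/3)|^2 + 1*|1|^2 + 1*|exp(2*I*pi/3)|^2 + 1*|exp(-2*I*pi/3)|^2 + 1*|1|^2 + 1*|exp(2*I*pi/3)|^2 + 1*|exp(-2*I*pi/3)|^2]
  = (1/9)[(1) + (1) + (1) + (1) + (1) + (1) + (1) + (1) + (1)] = 9/9 = 1.
(Exp terms are combined using exp(i*s)*conj(exp(i*t)) = exp(i*(s-t)), and sums of them are collapsed using the identity that for every m > 1 the m distinct m-th roots of unity sum to 0, e.g. 1 + exp(2*I*pi/3) + exp(-2*I*pi/3) = 0.)
A character is irreducible iff <chi, chi> = 1, so this representation is irreducible.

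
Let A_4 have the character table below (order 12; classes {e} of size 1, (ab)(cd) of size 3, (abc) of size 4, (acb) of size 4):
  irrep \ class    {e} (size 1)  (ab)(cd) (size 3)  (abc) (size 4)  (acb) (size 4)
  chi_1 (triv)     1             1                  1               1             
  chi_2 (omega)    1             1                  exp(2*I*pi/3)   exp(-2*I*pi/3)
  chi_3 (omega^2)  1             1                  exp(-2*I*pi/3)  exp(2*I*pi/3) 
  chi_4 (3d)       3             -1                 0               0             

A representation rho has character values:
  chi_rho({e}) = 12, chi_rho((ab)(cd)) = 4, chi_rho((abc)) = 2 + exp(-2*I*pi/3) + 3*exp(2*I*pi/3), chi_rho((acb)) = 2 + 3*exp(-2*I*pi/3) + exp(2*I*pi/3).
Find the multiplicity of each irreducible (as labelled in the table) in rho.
Multiplicities: chi_1: 2, chi_2: 3, chi_3: 1, chi_4: 2.

Explanation: Use <chi_rho, chi> = (1/|G|) sum_C |C| * chi_rho(C) * conj(chi(C)) with |G| = 12 for each irreducible chi in the table:
  <chi_rho, chi_1> = (1/12)[1*(12)*conj(1) + 3*(4)*conj(1) + 4*(2 + exp(-2*I*pi/3) + 3*exp(2*I*pi/3))*conj(1) + 4*(2 + 3*exp(-2*I*pi/3) + exp(2*I*pi/3))*conj(1)]
      = (1/12)[(12) + (12) + (8 + 4*exp(-2*I*pi/3) + 12*exp(2*I*pi/3)) + (8 + 12*exp(-2*I*pi/3) + 4*exp(2*I*pi/3))] = 24/12 = 2
  <chi_rho, chi_2> = (1/12)[1*(12)*conj(1) + 3*(4)*conj(1) + 4*(2 + exp(-2*I*pi/3) + 3*exp(2*I*pi/3))*conj(exp(2*I*pi/3)) + 4*(2 + 3*exp(-2*I*pi/3) + exp(2*I*pi/3))*conj(exp(-2*I*pi/3))]
      = (1/12)[(12) + (12) + (12 + 8*exp(-2*I*pi/3) + 4*exp(2*I*pi/3)) + (12 + 4*exp(-2*I*pi/3) + 8*exp(2*I*pi/3))] = 36/12 = 3
  <chi_rho, chi_3> = (1/12)[1*(12)*conj(1) + 3*(4)*conj(1) + 4*(2 + exp(-2*I*pi/3) + 3*exp(2*I*pi/3))*conj(exp(-2*I*pi/3)) + 4*(2 + 3*exp(-2*I*pi/3) + exp(2*I*pi/3))*conj(exp(2*I*pi/3))]
      = (1/12)[(12) + (12) + (4 + 12*exp(-2*I*pi/3) + 8*exp(2*I*pi/3)) + (4 + 8*exp(-2*I*pi/3) + 12*exp(2*I*pi/3))] = 12/12 = 1
  <chi_rho, chi_4> = (1/12)[1*(12)*conj(3) + 3*(4)*conj(-1) + 4*(2 + exp(-2*I*pi/3) + 3*exp(2*I*pi/3))*conj(0) + 4*(2 + 3*exp(-2*I*pi/3) + exp(2*I*pi/3))*conj(0)]
      = (1/12)[(36) + (-12) + (0) + (0)] = 24/12 = 2
(Exp terms are combined using exp(i*s)*conj(exp(i*t)) = exp(i*(s-t)), and sums of them are collapsed using the identity that for every m > 1 the m distinct m-th roots of unity sum to 0, e.g. 1 + exp(2*I*pi/3) + exp(-2*I*pi/3) = 0.)
Dimension check: dim(rho) = sum (mult * dim) = 2*1 + 3*1 + 1*1 + 2*3 = 12 = chi_rho(e) = 12.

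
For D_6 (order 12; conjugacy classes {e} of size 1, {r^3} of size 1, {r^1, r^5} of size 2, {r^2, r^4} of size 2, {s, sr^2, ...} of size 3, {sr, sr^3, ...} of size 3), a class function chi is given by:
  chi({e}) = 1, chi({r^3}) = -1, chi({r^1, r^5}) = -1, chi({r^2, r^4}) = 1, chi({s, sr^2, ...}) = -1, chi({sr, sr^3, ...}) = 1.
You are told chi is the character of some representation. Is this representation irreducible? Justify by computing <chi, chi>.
Irreducible: <chi, chi> = 1.

Explanation: <chi, chi> = (1/|G|) sum_C |C| * |chi(C)|^2 = (1/12)[1*|1|^2 + 1*|-1|^2 + 2*|-1|^2 + 2*|1|^2 + 3*|-1|^2 + 3*|1|^2]
  = (1/12)[(1) + (1) + (2) + (2) + (3) + (3)] = 12/12 = 1.
A character is irreducible iff <chi, chi> = 1, so this representation is irreducible.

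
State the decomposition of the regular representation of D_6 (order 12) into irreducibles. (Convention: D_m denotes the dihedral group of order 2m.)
Each irreducible V_i of dimension d_i appears with multiplicity d_i, i.e. rho_reg = (direct sum over all irreducibles V_i) d_i V_i. The irreducible dimensions for D_6 are 1, 1, 1, 1, 2, 2: 4 irreducibles of dimension 1, each with multiplicity 1; 2 irreducibles of dimension 2, each with multiplicity 2. Total dimension 4*1*1 + 2*2*2 = 12 = |G|.

Explanation: General theorem: in the regular representation of a finite group G, each irreducible appears with multiplicity equal to its dimension. Check: dim(rho_reg) = sum d_i^2 = 1 + 1 + 1 + 1 + 4 + 4 = 12 = |G|.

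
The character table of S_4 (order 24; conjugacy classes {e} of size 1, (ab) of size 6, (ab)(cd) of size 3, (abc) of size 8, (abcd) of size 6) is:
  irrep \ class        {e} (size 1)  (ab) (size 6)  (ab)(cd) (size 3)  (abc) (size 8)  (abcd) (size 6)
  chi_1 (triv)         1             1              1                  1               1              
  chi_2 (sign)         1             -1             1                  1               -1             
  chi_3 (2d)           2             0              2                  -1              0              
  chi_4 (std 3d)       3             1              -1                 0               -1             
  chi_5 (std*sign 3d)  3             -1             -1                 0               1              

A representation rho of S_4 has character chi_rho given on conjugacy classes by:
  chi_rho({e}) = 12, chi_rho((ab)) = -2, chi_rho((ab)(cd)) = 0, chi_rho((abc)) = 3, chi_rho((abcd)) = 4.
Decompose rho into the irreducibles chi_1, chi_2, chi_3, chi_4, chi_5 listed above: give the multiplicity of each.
Multiplicities: chi_1: 2, chi_2: 1, chi_3: 0, chi_4: 0, chi_5: 3.

Working: Use <chi_rho, chi> = (1/|G|) sum_C |C| * chi_rho(C) * conj(chi(C)) with |G| = 24 for each irreducible chi in the table:
  <chi_rho, chi_1> = (1/24)[1*(12)*conj(1) + 6*(-2)*conj(1) + 3*(0)*conj(1) + 8*(3)*conj(1) + 6*(4)*conj(1)]
      = (1/24)[(12) + (-12) + (0) + (24) + (24)] = 48/24 = 2
  <chi_rho, chi_2> = (1/24)[1*(12)*conj(1) + 6*(-2)*conj(-1) + 3*(0)*conj(1) + 8*(3)*conj(1) + 6*(4)*conj(-1)]
      = (1/24)[(12) + (12) + (0) + (24) + (-24)] = 24/24 = 1
  <chi_rho, chi_3> = (1/24)[1*(12)*conj(2) + 6*(-2)*conj(0) + 3*(0)*conj(2) + 8*(3)*conj(-1) + 6*(4)*conj(0)]
      = (1/24)[(24) + (0) + (0) + (-24) + (0)] = 0/24 = 0
  <chi_rho, chi_4> = (1/24)[1*(12)*conj(3) + 6*(-2)*conj(1) + 3*(0)*conj(-1) + 8*(3)*conj(0) + 6*(4)*conj(-1)]
      = (1/24)[(36) + (-12) + (0) + (0) + (-24)] = 0/24 = 0
  <chi_rho, chi_5> = (1/24)[1*(12)*conj(3) + 6*(-2)*conj(-1) + 3*(0)*conj(-1) + 8*(3)*conj(0) + 6*(4)*conj(1)]
      = (1/24)[(36) + (12) + (0) + (0) + (24)] = 72/24 = 3
Dimension check: dim(rho) = sum (mult * dim) = 2*1 + 1*1 + 0*2 + 0*3 + 3*3 = 12 = chi_rho(e) = 12.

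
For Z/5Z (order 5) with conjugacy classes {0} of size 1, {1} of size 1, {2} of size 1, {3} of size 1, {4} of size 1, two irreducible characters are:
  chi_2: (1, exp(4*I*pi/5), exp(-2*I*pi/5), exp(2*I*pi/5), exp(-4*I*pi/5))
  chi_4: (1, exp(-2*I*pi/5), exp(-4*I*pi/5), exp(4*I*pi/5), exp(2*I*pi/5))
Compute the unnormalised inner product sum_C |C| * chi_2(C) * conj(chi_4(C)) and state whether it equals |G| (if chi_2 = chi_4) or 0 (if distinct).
Sum = 0; so <chi_2, chi_4> = 0 (distinct irreducibles are orthogonal).

Reasoning: Compute term by term over conjugacy classes (|C| * chi_2(C) * conj(chi_4(C))):
  1*(1)*conj(1) + 1*(exp(4*I*pi/5))*conj(exp(-2*I*pi/5)) + 1*(exp(-2*I*pi/5))*conj(exp(-4*I*pi/5)) + 1*(exp(2*I*pi/5))*conj(exp(4*I*pi/5)) + 1*(exp(-4*I*pi/5))*conj(exp(2*I*pi/5))
  = (1) + (exp(-4*I*pi/5)) + (exp(2*I*pi/5)) + (exp(-2*I*pi/5)) + (exp(4*I*pi/5))
  = 0.
(Exp terms are combined using exp(i*s)*conj(exp(i*t)) = exp(i*(s-t)), and sums of them are collapsed using the identity that for every m > 1 the m distinct m-th roots of unity sum to 0, e.g. 1 + exp(2*I*pi/3) + exp(-2*I*pi/3) = 0.)
Dividing by |G| = 5 gives 0/5 = 0, matching the row-orthogonality relation <chi_2, chi_4> = [chi_2 = chi_4].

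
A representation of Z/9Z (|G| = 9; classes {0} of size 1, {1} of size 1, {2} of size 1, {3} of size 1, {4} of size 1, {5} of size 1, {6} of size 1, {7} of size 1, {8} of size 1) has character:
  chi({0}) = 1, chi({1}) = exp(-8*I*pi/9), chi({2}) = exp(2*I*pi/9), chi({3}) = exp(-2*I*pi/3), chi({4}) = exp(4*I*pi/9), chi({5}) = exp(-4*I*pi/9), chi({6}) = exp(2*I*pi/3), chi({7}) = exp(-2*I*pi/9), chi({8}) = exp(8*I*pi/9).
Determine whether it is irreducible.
Irreducible: <chi, chi> = 1.

Justification: <chi, chi> = (1/|G|) sum_C |C| * |chi(C)|^2 = (1/9)[1*|1|^2 + 1*|exp(-8*I*pi/9)|^2 + 1*|exp(2*I*pi/9)|^2 + 1*|exp(-2*I*pi/3)|^2 + 1*|exp(4*I*pi/9)|^2 + 1*|exp(-4*I*pi/9)|^2 + 1*|exp(2*I*pi/3)|^2 + 1*|exp(-2*I*pi/9)|^2 + 1*|exp(8*I*pi/9)|^2]
  = (1/9)[(1) + (1) + (1) + (1) + (1) + (1) + (1) + (1) + (1)] = 9/9 = 1.
(Exp terms are combined using exp(i*s)*conj(exp(i*t)) = exp(i*(s-t)), and sums of them are collapsed using the identity that for every m > 1 the m distinct m-th roots of unity sum to 0, e.g. 1 + exp(2*I*pi/3) + exp(-2*I*pi/3) = 0.)
A character is irreducible iff <chi, chi> = 1, so this representation is irreducible.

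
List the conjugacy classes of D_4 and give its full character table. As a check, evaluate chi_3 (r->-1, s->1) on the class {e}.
Conjugacy classes: {e} of size 1, {r^2} of size 1, {r^1, r^3} of size 2, {s, sr^2, ...} of size 2, {sr, sr^3, ...} of size 2.
Character table:
  irrep \ class              {e} (size 1)  {r^2} (size 1)  {r^1, r^3} (size 2)  {s, sr^2, ...} (size 2)  {sr, sr^3, ...} (size 2)
  chi_1 (triv)               1             1               1                    1                        1                       
  chi_2 (sign: r->1, s->-1)  1             1               1                    -1                       -1                      
  chi_3 (r->-1, s->1)        1             1               -1                   1                        -1                      
  chi_4 (r->-1, s->-1)       1             1               -1                   -1                       1                       
  chi_5 (2d, j=1)            2             -2              0                    0                        0                       

Spot check: chi_3 (r->-1, s->1) on {e} = 1.

Reasoning: D_4 has order 2*4 = 8 with 5 conjugacy classes, hence 5 irreducibles. Sum of squared dims 1 + 1 + 1 + 1 + 4 = 8 = |G|. Linear characters come from the abelianisation; the 2-dimensional irreps have character r^k -> 2*cos(2*pi*j*k/4), reflections -> 0.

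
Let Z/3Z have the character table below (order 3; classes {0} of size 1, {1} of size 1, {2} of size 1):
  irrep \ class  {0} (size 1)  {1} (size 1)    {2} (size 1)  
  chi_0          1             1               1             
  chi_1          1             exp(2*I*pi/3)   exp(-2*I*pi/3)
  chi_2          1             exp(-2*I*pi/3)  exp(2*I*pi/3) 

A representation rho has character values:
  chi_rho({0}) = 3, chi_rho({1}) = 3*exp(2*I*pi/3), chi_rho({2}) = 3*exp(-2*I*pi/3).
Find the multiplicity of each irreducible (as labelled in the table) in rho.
Multiplicities: chi_0: 0, chi_1: 3, chi_2: 0.

Justification: Use <chi_rho, chi> = (1/|G|) sum_C |C| * chi_rho(C) * conj(chi(C)) with |G| = 3 for each irreducible chi in the table:
  <chi_rho, chi_0> = (1/3)[1*(3)*conj(1) + 1*(3*exp(2*I*pi/3))*conj(1) + 1*(3*exp(-2*I*pi/3))*conj(1)]
      = (1/3)[(3) + (3*exp(2*I*pi/3)) + (3*exp(-2*I*pi/3))] = 0/3 = 0
  <chi_rho, chi_1> = (1/3)[1*(3)*conj(1) + 1*(3*exp(2*I*pi/3))*conj(exp(2*I*pi/3)) + 1*(3*exp(-2*I*pi/3))*conj(exp(-2*I*pi/3))]
      = (1/3)[(3) + (3) + (3)] = 9/3 = 3
  <chi_rho, chi_2> = (1/3)[1*(3)*conj(1) + 1*(3*exp(2*I*pi/3))*conj(exp(-2*I*pi/3)) + 1*(3*exp(-2*I*pi/3))*conj(exp(2*I*pi/3))]
      = (1/3)[(3) + (3*exp(-2*I*pi/3)) + (3*exp(2*I*pi/3))] = 0/3 = 0
(Exp terms are combined using exp(i*s)*conj(exp(i*t)) = exp(i*(s-t)), and sums of them are collapsed using the identity that for every m > 1 the m distinct m-th roots of unity sum to 0, e.g. 1 + exp(2*I*pi/3) + exp(-2*I*pi/3) = 0.)
Dimension check: dim(rho) = sum (mult * dim) = 0*1 + 3*1 + 0*1 = 3 = chi_rho(e) = 3.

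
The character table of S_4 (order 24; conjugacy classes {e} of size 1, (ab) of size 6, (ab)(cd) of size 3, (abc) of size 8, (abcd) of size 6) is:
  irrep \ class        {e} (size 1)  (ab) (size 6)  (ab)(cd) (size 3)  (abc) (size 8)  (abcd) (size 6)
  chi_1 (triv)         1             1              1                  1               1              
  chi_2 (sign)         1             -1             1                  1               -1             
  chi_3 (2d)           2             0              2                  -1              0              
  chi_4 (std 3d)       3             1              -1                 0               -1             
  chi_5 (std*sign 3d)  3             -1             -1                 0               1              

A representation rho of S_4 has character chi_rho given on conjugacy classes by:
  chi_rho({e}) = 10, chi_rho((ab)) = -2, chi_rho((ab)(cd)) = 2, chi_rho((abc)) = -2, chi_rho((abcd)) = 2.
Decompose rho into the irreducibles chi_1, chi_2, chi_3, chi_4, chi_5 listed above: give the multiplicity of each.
Multiplicities: chi_1: 0, chi_2: 0, chi_3: 2, chi_4: 0, chi_5: 2.

Argument: Use <chi_rho, chi> = (1/|G|) sum_C |C| * chi_rho(C) * conj(chi(C)) with |G| = 24 for each irreducible chi in the table:
  <chi_rho, chi_1> = (1/24)[1*(10)*conj(1) + 6*(-2)*conj(1) + 3*(2)*conj(1) + 8*(-2)*conj(1) + 6*(2)*conj(1)]
      = (1/24)[(10) + (-12) + (6) + (-16) + (12)] = 0/24 = 0
  <chi_rho, chi_2> = (1/24)[1*(10)*conj(1) + 6*(-2)*conj(-1) + 3*(2)*conj(1) + 8*(-2)*conj(1) + 6*(2)*conj(-1)]
      = (1/24)[(10) + (12) + (6) + (-16) + (-12)] = 0/24 = 0
  <chi_rho, chi_3> = (1/24)[1*(10)*conj(2) + 6*(-2)*conj(0) + 3*(2)*conj(2) + 8*(-2)*conj(-1) + 6*(2)*conj(0)]
      = (1/24)[(20) + (0) + (12) + (16) + (0)] = 48/24 = 2
  <chi_rho, chi_4> = (1/24)[1*(10)*conj(3) + 6*(-2)*conj(1) + 3*(2)*conj(-1) + 8*(-2)*conj(0) + 6*(2)*conj(-1)]
      = (1/24)[(30) + (-12) + (-6) + (0) + (-12)] = 0/24 = 0
  <chi_rho, chi_5> = (1/24)[1*(10)*conj(3) + 6*(-2)*conj(-1) + 3*(2)*conj(-1) + 8*(-2)*conj(0) + 6*(2)*conj(1)]
      = (1/24)[(30) + (12) + (-6) + (0) + (12)] = 48/24 = 2
Dimension check: dim(rho) = sum (mult * dim) = 0*1 + 0*1 + 2*2 + 0*3 + 2*3 = 10 = chi_rho(e) = 10.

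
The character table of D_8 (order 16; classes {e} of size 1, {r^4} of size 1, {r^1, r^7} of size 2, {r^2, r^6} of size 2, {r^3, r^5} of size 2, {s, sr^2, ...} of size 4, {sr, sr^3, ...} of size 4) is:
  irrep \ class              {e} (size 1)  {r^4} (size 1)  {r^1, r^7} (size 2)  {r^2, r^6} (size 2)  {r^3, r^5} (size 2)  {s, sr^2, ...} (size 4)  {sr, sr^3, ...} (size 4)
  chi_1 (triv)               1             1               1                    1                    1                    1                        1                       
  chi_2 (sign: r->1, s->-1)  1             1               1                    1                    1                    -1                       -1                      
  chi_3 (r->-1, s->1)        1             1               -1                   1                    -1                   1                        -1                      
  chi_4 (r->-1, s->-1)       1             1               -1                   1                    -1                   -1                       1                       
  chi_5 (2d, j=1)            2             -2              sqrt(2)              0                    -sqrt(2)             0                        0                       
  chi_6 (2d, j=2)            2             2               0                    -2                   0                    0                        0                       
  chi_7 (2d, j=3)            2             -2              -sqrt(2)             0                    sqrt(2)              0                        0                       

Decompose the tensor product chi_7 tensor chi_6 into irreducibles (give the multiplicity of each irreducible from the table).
chi_7 tensor chi_6 = chi_5 + chi_7 (all other irreducibles have multiplicity 0).

Explanation: The character of a tensor product is the pointwise product (chi_7 * chi_6)(C) = chi_7(C) * chi_6(C):
  {e}: (2)*(2), {r^4}: (-2)*(2), {r^1, r^7}: (-sqrt(2))*(0), {r^2, r^6}: (0)*(-2), {r^3, r^5}: (sqrt(2))*(0), {s, sr^2, ...}: (0)*(0), {sr, sr^3, ...}: (0)*(0)
so (chi_7 * chi_6) takes values
  {e} -> 4, {r^4} -> -4, {r^1, r^7} -> 0, {r^2, r^6} -> 0, {r^3, r^5} -> 0, {s, sr^2, ...} -> 0, {sr, sr^3, ...} -> 0.
Now take the inner product of this character with each irreducible chi from the table, <chi_7*chi_6, chi> = (1/16) sum_C |C| (chi_7*chi_6)(C) conj(chi(C)):
  <chi_7*chi_6, chi_1> = (1/16)[1*(4)*conj(1) + 1*(-4)*conj(1) + 2*(0)*conj(1) + 2*(0)*conj(1) + 2*(0)*conj(1) + 4*(0)*conj(1) + 4*(0)*conj(1)]
      = (1/16)[(4) + (-4) + (0) + (0) + (0) + (0) + (0)] = 0/16 = 0
  <chi_7*chi_6, chi_2> = (1/16)[1*(4)*conj(1) + 1*(-4)*conj(1) + 2*(0)*conj(1) + 2*(0)*conj(1) + 2*(0)*conj(1) + 4*(0)*conj(-1) + 4*(0)*conj(-1)]
      = (1/16)[(4) + (-4) + (0) + (0) + (0) + (0) + (0)] = 0/16 = 0
  <chi_7*chi_6, chi_3> = (1/16)[1*(4)*conj(1) + 1*(-4)*conj(1) + 2*(0)*conj(-1) + 2*(0)*conj(1) + 2*(0)*conj(-1) + 4*(0)*conj(1) + 4*(0)*conj(-1)]
      = (1/16)[(4) + (-4) + (0) + (0) + (0) + (0) + (0)] = 0/16 = 0
  <chi_7*chi_6, chi_4> = (1/16)[1*(4)*conj(1) + 1*(-4)*conj(1) + 2*(0)*conj(-1) + 2*(0)*conj(1) + 2*(0)*conj(-1) + 4*(0)*conj(-1) + 4*(0)*conj(1)]
      = (1/16)[(4) + (-4) + (0) + (0) + (0) + (0) + (0)] = 0/16 = 0
  <chi_7*chi_6, chi_5> = (1/16)[1*(4)*conj(2) + 1*(-4)*conj(-2) + 2*(0)*conj(sqrt(2)) + 2*(0)*conj(0) + 2*(0)*conj(-sqrt(2)) + 4*(0)*conj(0) + 4*(0)*conj(0)]
      = (1/16)[(8) + (8) + (0) + (0) + (0) + (0) + (0)] = 16/16 = 1
  <chi_7*chi_6, chi_6> = (1/16)[1*(4)*conj(2) + 1*(-4)*conj(2) + 2*(0)*conj(0) + 2*(0)*conj(-2) + 2*(0)*conj(0) + 4*(0)*conj(0) + 4*(0)*conj(0)]
      = (1/16)[(8) + (-8) + (0) + (0) + (0) + (0) + (0)] = 0/16 = 0
  <chi_7*chi_6, chi_7> = (1/16)[1*(4)*conj(2) + 1*(-4)*conj(-2) + 2*(0)*conj(-sqrt(2)) + 2*(0)*conj(0) + 2*(0)*conj(sqrt(2)) + 4*(0)*conj(0) + 4*(0)*conj(0)]
      = (1/16)[(8) + (8) + (0) + (0) + (0) + (0) + (0)] = 16/16 = 1
Hence the multiplicities are chi_5: 1, chi_7: 1. Dimension check: dim(chi_7)*dim(chi_6) = 2*2 = 4 and sum (mult * dim) = 1*2 + 1*2 = 4.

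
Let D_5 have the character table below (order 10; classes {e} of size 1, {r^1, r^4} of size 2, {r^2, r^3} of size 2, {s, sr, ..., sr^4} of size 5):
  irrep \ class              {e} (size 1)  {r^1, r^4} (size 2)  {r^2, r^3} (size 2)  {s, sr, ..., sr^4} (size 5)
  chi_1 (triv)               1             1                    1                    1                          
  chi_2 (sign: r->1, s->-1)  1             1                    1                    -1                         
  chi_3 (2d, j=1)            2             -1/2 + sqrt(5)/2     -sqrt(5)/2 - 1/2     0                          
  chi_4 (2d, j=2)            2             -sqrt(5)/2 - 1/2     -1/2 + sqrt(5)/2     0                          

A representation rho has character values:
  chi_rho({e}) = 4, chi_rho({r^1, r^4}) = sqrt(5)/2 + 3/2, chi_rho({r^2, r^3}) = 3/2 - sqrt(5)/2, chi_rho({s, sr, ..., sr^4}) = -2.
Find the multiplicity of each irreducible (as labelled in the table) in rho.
Multiplicities: chi_1: 0, chi_2: 2, chi_3: 1, chi_4: 0.

Details: Use <chi_rho, chi> = (1/|G|) sum_C |C| * chi_rho(C) * conj(chi(C)) with |G| = 10 for each irreducible chi in the table:
  <chi_rho, chi_1> = (1/10)[1*(4)*conj(1) + 2*(sqrt(5)/2 + 3/2)*conj(1) + 2*(3/2 - sqrt(5)/2)*conj(1) + 5*(-2)*conj(1)]
      = (1/10)[(4) + (sqrt(5) + 3) + (3 - sqrt(5)) + (-10)] = 0/10 = 0
  <chi_rho, chi_2> = (1/10)[1*(4)*conj(1) + 2*(sqrt(5)/2 + 3/2)*conj(1) + 2*(3/2 - sqrt(5)/2)*conj(1) + 5*(-2)*conj(-1)]
      = (1/10)[(4) + (sqrt(5) + 3) + (3 - sqrt(5)) + (10)] = 20/10 = 2
  <chi_rho, chi_3> = (1/10)[1*(4)*conj(2) + 2*(sqrt(5)/2 + 3/2)*conj(-1/2 + sqrt(5)/2) + 2*(3/2 - sqrt(5)/2)*conj(-sqrt(5)/2 - 1/2) + 5*(-2)*conj(0)]
      = (1/10)[(8) + (1 + sqrt(5)) + (1 - sqrt(5)) + (0)] = 10/10 = 1
  <chi_rho, chi_4> = (1/10)[1*(4)*conj(2) + 2*(sqrt(5)/2 + 3/2)*conj(-sqrt(5)/2 - 1/2) + 2*(3/2 - sqrt(5)/2)*conj(-1/2 + sqrt(5)/2) + 5*(-2)*conj(0)]
      = (1/10)[(8) + (-2*sqrt(5) - 4) + (-4 + 2*sqrt(5)) + (0)] = 0/10 = 0
Dimension check: dim(rho) = sum (mult * dim) = 0*1 + 2*1 + 1*2 + 0*2 = 4 = chi_rho(e) = 4.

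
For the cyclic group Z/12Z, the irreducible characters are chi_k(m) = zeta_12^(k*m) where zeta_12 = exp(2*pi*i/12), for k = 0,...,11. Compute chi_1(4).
chi_1(4) = zeta_12^4 = exp(2*I*pi/3)

Proof sketch: chi_1(4) = zeta_12^(1*4) = zeta_12^4. Since zeta_12^12 = 1, this equals zeta_12^4 = exp(2*pi*i*4/12) = exp(2*I*pi/3).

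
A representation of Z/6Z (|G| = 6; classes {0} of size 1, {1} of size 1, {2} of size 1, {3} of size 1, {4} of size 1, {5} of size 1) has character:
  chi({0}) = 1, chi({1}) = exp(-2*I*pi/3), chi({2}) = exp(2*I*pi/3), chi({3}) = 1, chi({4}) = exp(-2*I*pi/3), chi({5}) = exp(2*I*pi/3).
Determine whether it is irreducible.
Irreducible: <chi, chi> = 1.

Argument: <chi, chi> = (1/|G|) sum_C |C| * |chi(C)|^2 = (1/6)[1*|1|^2 + 1*|exp(-2*I*pi/3)|^2 + 1*|exp(2*I*pi/3)|^2 + 1*|1|^2 + 1*|exp(-2*I*pi/3)|^2 + 1*|exp(2*I*pi/3)|^2]
  = (1/6)[(1) + (1) + (1) + (1) + (1) + (1)] = 6/6 = 1.
(Exp terms are combined using exp(i*s)*conj(exp(i*t)) = exp(i*(s-t)), and sums of them are collapsed using the identity that for every m > 1 the m distinct m-th roots of unity sum to 0, e.g. 1 + exp(2*I*pi/3) + exp(-2*I*pi/3) = 0.)
A character is irreducible iff <chi, chi> = 1, so this representation is irreducible.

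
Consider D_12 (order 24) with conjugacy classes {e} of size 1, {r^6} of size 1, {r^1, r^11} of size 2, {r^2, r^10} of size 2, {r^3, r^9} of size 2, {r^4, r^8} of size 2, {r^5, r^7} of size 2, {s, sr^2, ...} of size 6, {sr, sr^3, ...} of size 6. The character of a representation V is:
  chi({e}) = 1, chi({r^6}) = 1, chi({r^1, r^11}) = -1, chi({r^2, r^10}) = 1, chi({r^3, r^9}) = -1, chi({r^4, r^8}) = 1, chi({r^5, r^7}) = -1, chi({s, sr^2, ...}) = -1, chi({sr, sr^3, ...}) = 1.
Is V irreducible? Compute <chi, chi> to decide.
Irreducible: <chi, chi> = 1.

Details: <chi, chi> = (1/|G|) sum_C |C| * |chi(C)|^2 = (1/24)[1*|1|^2 + 1*|1|^2 + 2*|-1|^2 + 2*|1|^2 + 2*|-1|^2 + 2*|1|^2 + 2*|-1|^2 + 6*|-1|^2 + 6*|1|^2]
  = (1/24)[(1) + (1) + (2) + (2) + (2) + (2) + (2) + (6) + (6)] = 24/24 = 1.
A character is irreducible iff <chi, chi> = 1, so this representation is irreducible.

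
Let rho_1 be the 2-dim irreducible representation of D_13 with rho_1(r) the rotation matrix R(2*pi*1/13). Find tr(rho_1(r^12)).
chi_{rho_1}(r^12) = 2*cos(2*pi*1*12/13) = 2*cos(2*pi/13)

Explanation: rho_1(r^12) is rotation by angle 2*pi*1*12/13, whose trace is 2*cos(2*pi*1*12/13) = 2*cos(2*pi/13).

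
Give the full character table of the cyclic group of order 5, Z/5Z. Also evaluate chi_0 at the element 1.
Character table of Z/5Z (irreps indexed chi_0,...,chi_4 with chi_k(m) = zeta_5^(k*m), zeta_5 = exp(2*pi*i/5)):
  irrep \ class  {0} (size 1)  {1} (size 1)    {2} (size 1)    {3} (size 1)    {4} (size 1)  
  chi_0          1             1               1               1               1             
  chi_1          1             exp(2*I*pi/5)   exp(4*I*pi/5)   exp(-4*I*pi/5)  exp(-2*I*pi/5)
  chi_2          1             exp(4*I*pi/5)   exp(-2*I*pi/5)  exp(2*I*pi/5)   exp(-4*I*pi/5)
  chi_3          1             exp(-4*I*pi/5)  exp(2*I*pi/5)   exp(-2*I*pi/5)  exp(4*I*pi/5) 
  chi_4          1             exp(-2*I*pi/5)  exp(-4*I*pi/5)  exp(4*I*pi/5)   exp(2*I*pi/5) 

Spot check: chi_0(1) = zeta_5^(0*1) = zeta_5^0 = 1.

Z/5Z is abelian, so all 5 irreducible complex representations are 1-dimensional. They are given by chi_k(m) = zeta_5^(k*m) for k = 0,...,4. Row orthogonality: sum_m chi_k(m) conj(chi_l(m)) = 5 * [k = l].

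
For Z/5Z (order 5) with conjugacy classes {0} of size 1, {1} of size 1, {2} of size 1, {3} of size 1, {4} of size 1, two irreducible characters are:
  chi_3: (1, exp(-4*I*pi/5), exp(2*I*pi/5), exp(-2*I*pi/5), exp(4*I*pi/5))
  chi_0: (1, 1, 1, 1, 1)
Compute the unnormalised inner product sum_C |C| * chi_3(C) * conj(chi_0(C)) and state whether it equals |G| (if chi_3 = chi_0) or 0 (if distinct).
Sum = 0; so <chi_3, chi_0> = 0 (distinct irreducibles are orthogonal).

Argument: Compute term by term over conjugacy classes (|C| * chi_3(C) * conj(chi_0(C))):
  1*(1)*conj(1) + 1*(exp(-4*I*pi/5))*conj(1) + 1*(exp(2*I*pi/5))*conj(1) + 1*(exp(-2*I*pi/5))*conj(1) + 1*(exp(4*I*pi/5))*conj(1)
  = (1) + (exp(-4*I*pi/5)) + (exp(2*I*pi/5)) + (exp(-2*I*pi/5)) + (exp(4*I*pi/5))
  = 0.
(Exp terms are combined using exp(i*s)*conj(exp(i*t)) = exp(i*(s-t)), and sums of them are collapsed using the identity that for every m > 1 the m distinct m-th roots of unity sum to 0, e.g. 1 + exp(2*I*pi/3) + exp(-2*I*pi/3) = 0.)
Dividing by |G| = 5 gives 0/5 = 0, matching the row-orthogonality relation <chi_3, chi_0> = [chi_3 = chi_0].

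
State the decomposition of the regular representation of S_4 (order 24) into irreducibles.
Each irreducible V_i of dimension d_i appears with multiplicity d_i, i.e. rho_reg = (direct sum over all irreducibles V_i) d_i V_i. The irreducible dimensions for S_4 are 1, 1, 2, 3, 3: 2 irreducibles of dimension 1, each with multiplicity 1; 1 irreducible of dimension 2, with multiplicity 2; 2 irreducibles of dimension 3, each with multiplicity 3. Total dimension 2*1*1 + 1*2*2 + 2*3*3 = 24 = |G|.

General theorem: in the regular representation of a finite group G, each irreducible appears with multiplicity equal to its dimension. Check: dim(rho_reg) = sum d_i^2 = 1 + 1 + 4 + 9 + 9 = 24 = |G|.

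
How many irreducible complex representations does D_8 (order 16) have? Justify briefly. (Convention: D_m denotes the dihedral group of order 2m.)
7

Justification: The number of irreducible complex representations of a finite group equals its number of conjugacy classes. D_8 has 7 conjugacy classes (n/2 + 3 for n even), so D_8 (order 16) has exactly 7 irreducible complex representations.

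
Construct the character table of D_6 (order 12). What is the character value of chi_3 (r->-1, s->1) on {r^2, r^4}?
Conjugacy classes: {e} of size 1, {r^3} of size 1, {r^1, r^5} of size 2, {r^2, r^4} of size 2, {s, sr^2, ...} of size 3, {sr, sr^3, ...} of size 3.
Character table:
  irrep \ class              {e} (size 1)  {r^3} (size 1)  {r^1, r^5} (size 2)  {r^2, r^4} (size 2)  {s, sr^2, ...} (size 3)  {sr, sr^3, ...} (size 3)
  chi_1 (triv)               1             1               1                    1                    1                        1                       
  chi_2 (sign: r->1, s->-1)  1             1               1                    1                    -1                       -1                      
  chi_3 (r->-1, s->1)        1             -1              -1                   1                    1                        -1                      
  chi_4 (r->-1, s->-1)       1             -1              -1                   1                    -1                       1                       
  chi_5 (2d, j=1)            2             -2              1                    -1                   0                        0                       
  chi_6 (2d, j=2)            2             2               -1                   -1                   0                        0                       

Spot check: chi_3 (r->-1, s->1) on {r^2, r^4} = 1.

Explanation: D_6 has order 2*6 = 12 with 6 conjugacy classes, hence 6 irreducibles. Sum of squared dims 1 + 1 + 1 + 1 + 4 + 4 = 12 = |G|. Linear characters come from the abelianisation; the 2-dimensional irreps have character r^k -> 2*cos(2*pi*j*k/6), reflections -> 0.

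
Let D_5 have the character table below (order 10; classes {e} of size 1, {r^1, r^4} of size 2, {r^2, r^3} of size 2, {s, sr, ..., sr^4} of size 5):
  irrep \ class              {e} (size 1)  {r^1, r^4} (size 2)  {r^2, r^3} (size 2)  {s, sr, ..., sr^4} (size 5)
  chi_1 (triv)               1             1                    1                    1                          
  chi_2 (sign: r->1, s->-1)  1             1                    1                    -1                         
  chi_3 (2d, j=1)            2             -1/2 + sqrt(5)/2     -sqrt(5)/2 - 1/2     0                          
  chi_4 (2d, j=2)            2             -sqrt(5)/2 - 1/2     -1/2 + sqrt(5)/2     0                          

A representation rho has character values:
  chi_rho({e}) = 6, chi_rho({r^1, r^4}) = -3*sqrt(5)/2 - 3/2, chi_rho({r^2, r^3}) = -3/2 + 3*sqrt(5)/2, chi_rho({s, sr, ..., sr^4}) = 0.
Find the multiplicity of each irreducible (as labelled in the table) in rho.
Multiplicities: chi_1: 0, chi_2: 0, chi_3: 0, chi_4: 3.

Justification: Use <chi_rho, chi> = (1/|G|) sum_C |C| * chi_rho(C) * conj(chi(C)) with |G| = 10 for each irreducible chi in the table:
  <chi_rho, chi_1> = (1/10)[1*(6)*conj(1) + 2*(-3*sqrt(5)/2 - 3/2)*conj(1) + 2*(-3/2 + 3*sqrt(5)/2)*conj(1) + 5*(0)*conj(1)]
      = (1/10)[(6) + (-3*sqrt(5) - 3) + (-3 + 3*sqrt(5)) + (0)] = 0/10 = 0
  <chi_rho, chi_2> = (1/10)[1*(6)*conj(1) + 2*(-3*sqrt(5)/2 - 3/2)*conj(1) + 2*(-3/2 + 3*sqrt(5)/2)*conj(1) + 5*(0)*conj(-1)]
      = (1/10)[(6) + (-3*sqrt(5) - 3) + (-3 + 3*sqrt(5)) + (0)] = 0/10 = 0
  <chi_rho, chi_3> = (1/10)[1*(6)*conj(2) + 2*(-3*sqrt(5)/2 - 3/2)*conj(-1/2 + sqrt(5)/2) + 2*(-3/2 + 3*sqrt(5)/2)*conj(-sqrt(5)/2 - 1/2) + 5*(0)*conj(0)]
      = (1/10)[(12) + (-6) + (-6) + (0)] = 0/10 = 0
  <chi_rho, chi_4> = (1/10)[1*(6)*conj(2) + 2*(-3*sqrt(5)/2 - 3/2)*conj(-sqrt(5)/2 - 1/2) + 2*(-3/2 + 3*sqrt(5)/2)*conj(-1/2 + sqrt(5)/2) + 5*(0)*conj(0)]
      = (1/10)[(12) + (3*sqrt(5) + 9) + (9 - 3*sqrt(5)) + (0)] = 30/10 = 3
Dimension check: dim(rho) = sum (mult * dim) = 0*1 + 0*1 + 0*2 + 3*2 = 6 = chi_rho(e) = 6.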